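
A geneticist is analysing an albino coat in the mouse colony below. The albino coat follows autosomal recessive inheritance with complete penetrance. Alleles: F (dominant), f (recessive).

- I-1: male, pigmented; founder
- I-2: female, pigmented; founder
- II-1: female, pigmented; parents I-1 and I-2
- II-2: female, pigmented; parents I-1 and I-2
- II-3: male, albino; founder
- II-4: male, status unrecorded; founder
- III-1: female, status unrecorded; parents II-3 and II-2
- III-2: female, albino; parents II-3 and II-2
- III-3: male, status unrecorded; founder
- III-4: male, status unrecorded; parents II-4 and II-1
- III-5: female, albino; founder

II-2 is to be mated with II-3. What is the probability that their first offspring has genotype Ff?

II-2 is pigmented so carries F and passed f to III-2 (ff), so II-2 is Ff.
II-3 is albino, so II-3 is ff.
The cross gives 1/2 Ff : 1/2 ff, so P(offspring has genotype Ff) = 1/2.

1/2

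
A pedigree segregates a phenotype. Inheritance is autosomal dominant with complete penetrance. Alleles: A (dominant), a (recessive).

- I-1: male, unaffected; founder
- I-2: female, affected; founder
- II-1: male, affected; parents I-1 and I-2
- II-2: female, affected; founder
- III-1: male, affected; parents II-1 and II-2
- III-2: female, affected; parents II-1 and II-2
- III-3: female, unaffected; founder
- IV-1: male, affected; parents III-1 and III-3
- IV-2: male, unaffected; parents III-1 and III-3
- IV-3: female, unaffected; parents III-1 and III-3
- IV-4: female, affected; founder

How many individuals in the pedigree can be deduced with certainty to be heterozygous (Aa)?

Obligate heterozygotes: II-1 is affected so carries A and received a from I-1 (aa), so II-1 is Aa; III-1 is affected so carries A and passed a to IV-2 (aa), so III-1 is Aa; IV-1 is affected so carries A and received a from III-3 (aa), so IV-1 is Aa.
Every other individual is either homozygous by phenotype or has at least one consistent homozygous assignment, so the count is 3.

3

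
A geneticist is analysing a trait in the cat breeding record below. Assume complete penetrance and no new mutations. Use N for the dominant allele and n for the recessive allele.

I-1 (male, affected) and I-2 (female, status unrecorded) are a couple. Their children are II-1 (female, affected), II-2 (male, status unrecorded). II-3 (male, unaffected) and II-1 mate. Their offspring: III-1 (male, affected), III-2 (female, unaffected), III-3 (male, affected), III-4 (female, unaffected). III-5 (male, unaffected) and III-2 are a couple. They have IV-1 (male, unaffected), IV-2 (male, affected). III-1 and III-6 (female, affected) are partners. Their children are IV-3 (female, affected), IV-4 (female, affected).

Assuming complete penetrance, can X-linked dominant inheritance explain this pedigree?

No

Under X-linked dominant, IV-2 (affected, male) cannot arise from III-5 (unaffected) × III-2 (unaffected).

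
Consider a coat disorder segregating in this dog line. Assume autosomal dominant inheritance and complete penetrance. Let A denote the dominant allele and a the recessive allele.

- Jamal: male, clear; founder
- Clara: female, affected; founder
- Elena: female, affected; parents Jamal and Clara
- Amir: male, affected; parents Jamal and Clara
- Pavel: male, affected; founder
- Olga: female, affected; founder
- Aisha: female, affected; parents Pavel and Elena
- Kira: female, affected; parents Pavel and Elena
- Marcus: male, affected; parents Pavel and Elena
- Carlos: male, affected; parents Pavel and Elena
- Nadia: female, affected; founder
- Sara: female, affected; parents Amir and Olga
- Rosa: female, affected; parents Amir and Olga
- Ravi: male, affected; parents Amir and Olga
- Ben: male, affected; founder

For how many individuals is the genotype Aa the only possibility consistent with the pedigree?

2

Obligate heterozygotes: Elena is affected so carries A and received a from Jamal (aa), so Elena is Aa; Amir is affected so carries A and received a from Jamal (aa), so Amir is Aa.
Every other individual is either homozygous by phenotype or has at least one consistent homozygous assignment, so the count is 2.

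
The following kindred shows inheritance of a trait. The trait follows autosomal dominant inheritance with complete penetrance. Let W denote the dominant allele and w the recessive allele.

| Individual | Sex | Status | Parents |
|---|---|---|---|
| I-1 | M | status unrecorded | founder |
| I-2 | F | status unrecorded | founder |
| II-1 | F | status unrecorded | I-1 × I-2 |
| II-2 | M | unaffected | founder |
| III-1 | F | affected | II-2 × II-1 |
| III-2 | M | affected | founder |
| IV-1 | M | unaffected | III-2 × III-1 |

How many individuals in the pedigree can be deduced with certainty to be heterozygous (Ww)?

Obligate heterozygotes: III-1 is affected so carries W and received w from II-2 (ww), so III-1 is Ww; III-2 is affected so carries W and passed w to IV-1 (ww), so III-2 is Ww.
Every other individual is either homozygous by phenotype or has at least one consistent homozygous assignment, so the count is 2.

2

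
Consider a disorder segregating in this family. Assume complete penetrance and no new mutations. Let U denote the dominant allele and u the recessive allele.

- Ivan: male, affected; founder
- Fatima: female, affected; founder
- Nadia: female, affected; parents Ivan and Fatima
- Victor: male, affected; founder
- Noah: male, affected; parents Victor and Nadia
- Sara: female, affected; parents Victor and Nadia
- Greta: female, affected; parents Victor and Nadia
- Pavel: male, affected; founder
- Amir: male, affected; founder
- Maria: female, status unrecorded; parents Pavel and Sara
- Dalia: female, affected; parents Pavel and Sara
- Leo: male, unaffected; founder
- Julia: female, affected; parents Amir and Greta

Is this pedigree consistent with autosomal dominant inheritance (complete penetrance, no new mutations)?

Yes

A consistent assignment under autosomal dominant exists: Ivan UU, Fatima UU, Nadia UU, Victor UU, Noah UU, Sara UU, Greta UU, Pavel UU, Amir UU, Maria UU, Dalia UU, Leo uu, Julia UU.
In this assignment every recorded phenotype matches its genotype and every non-founder's genotype is obtainable from its parents' genotypes, so the pedigree is consistent.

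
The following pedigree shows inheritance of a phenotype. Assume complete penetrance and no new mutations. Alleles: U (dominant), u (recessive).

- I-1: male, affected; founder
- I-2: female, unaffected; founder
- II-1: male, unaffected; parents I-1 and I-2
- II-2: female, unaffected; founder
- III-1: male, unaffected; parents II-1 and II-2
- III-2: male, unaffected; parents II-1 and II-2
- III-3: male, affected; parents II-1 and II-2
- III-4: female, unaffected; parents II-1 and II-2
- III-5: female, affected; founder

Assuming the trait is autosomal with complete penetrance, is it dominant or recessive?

II-1 and II-2 are both unaffected yet have an affected child III-3. Under dominance, an affected child requires at least one affected parent, so the trait cannot be dominant.

recessive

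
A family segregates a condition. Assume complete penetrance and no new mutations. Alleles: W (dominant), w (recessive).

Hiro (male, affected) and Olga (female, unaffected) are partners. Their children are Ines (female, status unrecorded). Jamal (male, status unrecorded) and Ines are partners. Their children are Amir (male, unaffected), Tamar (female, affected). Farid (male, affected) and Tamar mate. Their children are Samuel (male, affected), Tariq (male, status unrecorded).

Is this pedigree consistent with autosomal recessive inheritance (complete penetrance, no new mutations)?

A consistent assignment under autosomal recessive exists: Hiro ww, Olga WW, Ines Ww, Jamal Ww, Amir WW, Tamar ww, Farid ww, Samuel ww, Tariq ww.
In this assignment every recorded phenotype matches its genotype and every non-founder's genotype is obtainable from its parents' genotypes, so the pedigree is consistent.

Yes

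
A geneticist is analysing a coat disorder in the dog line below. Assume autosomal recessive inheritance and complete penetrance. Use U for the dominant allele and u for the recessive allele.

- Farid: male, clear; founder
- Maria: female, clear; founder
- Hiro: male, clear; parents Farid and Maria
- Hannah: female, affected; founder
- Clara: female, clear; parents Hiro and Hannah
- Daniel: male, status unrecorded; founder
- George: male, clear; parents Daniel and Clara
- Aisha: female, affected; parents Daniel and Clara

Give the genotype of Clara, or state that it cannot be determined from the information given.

From phenotype alone, Clara is UU or Uu.
Clara is clear so carries U and received u from Hannah (uu), so Clara is Uu.

Uu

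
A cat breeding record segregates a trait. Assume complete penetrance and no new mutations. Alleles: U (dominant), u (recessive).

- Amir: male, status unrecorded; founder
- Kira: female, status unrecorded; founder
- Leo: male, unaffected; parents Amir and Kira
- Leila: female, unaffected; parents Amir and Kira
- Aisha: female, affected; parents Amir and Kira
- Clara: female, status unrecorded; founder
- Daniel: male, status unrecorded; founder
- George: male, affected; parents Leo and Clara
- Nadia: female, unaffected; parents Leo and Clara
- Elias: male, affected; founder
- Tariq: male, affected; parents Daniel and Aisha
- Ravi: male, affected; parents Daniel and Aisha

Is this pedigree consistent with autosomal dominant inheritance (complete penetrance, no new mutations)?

A consistent assignment under autosomal dominant exists: Amir Uu, Kira Uu, Leo uu, Leila uu, Aisha UU, Clara Uu, Daniel UU, George Uu, Nadia uu, Elias UU, Tariq UU, Ravi UU.
In this assignment every recorded phenotype matches its genotype and every non-founder's genotype is obtainable from its parents' genotypes, so the pedigree is consistent.

Yes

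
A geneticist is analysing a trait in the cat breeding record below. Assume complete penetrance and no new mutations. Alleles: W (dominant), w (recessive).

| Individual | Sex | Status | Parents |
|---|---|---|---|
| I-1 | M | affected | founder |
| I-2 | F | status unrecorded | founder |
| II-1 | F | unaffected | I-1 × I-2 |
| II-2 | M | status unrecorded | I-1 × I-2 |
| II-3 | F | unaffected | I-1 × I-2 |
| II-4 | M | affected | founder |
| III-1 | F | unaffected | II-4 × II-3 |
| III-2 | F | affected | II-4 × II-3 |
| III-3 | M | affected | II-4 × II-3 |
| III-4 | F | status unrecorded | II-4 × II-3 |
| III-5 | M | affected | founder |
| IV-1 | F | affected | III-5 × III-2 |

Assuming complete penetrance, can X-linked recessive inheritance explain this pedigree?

A consistent assignment under X-linked recessive exists: I-1 X^w Y, I-2 X^W X^W, II-1 X^W X^w, II-2 X^W Y, II-3 X^W X^w, II-4 X^w Y, III-1 X^W X^w, III-2 X^w X^w, III-3 X^w Y, III-4 X^W X^w, III-5 X^w Y, IV-1 X^w X^w.
In this assignment every recorded phenotype matches its genotype and every non-founder's genotype is obtainable from its parents' genotypes, so the pedigree is consistent.

Yes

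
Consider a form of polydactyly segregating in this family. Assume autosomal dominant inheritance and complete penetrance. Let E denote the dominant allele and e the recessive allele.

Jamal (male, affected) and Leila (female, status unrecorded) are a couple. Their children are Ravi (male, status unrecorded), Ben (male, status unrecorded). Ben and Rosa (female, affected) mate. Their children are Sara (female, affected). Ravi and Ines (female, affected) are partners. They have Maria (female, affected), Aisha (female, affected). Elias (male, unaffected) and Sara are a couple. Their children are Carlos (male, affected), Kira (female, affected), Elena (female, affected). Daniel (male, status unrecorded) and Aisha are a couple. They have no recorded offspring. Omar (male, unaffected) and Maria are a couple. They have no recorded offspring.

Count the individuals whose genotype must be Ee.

3

Obligate heterozygotes: Carlos is affected so carries E and received e from Elias (ee), so Carlos is Ee; Kira is affected so carries E and received e from Elias (ee), so Kira is Ee; Elena is affected so carries E and received e from Elias (ee), so Elena is Ee.
Every other individual is either homozygous by phenotype or has at least one consistent homozygous assignment, so the count is 3.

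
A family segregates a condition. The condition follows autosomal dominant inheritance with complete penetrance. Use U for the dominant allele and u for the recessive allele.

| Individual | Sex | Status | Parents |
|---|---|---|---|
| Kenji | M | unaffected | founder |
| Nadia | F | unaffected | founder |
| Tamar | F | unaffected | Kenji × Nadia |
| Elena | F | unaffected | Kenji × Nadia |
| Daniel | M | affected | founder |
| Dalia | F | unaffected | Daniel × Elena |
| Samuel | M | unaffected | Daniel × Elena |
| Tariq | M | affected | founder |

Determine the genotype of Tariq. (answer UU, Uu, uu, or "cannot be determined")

Tariq's phenotype allows UU or Uu, and no parent or child forces a single allele at both positions; consistent genotype assignments exist with Tariq as UU or Uu.

cannot be determined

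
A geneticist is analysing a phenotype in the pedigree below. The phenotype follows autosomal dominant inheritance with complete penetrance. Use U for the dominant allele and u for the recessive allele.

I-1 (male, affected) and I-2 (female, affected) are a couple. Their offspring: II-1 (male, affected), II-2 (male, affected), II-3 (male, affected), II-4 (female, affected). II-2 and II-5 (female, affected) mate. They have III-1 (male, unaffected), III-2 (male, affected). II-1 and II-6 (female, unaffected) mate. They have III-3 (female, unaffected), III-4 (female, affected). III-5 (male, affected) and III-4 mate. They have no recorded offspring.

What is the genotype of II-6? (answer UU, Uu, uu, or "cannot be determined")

II-6 is unaffected, so II-6 is uu.

uu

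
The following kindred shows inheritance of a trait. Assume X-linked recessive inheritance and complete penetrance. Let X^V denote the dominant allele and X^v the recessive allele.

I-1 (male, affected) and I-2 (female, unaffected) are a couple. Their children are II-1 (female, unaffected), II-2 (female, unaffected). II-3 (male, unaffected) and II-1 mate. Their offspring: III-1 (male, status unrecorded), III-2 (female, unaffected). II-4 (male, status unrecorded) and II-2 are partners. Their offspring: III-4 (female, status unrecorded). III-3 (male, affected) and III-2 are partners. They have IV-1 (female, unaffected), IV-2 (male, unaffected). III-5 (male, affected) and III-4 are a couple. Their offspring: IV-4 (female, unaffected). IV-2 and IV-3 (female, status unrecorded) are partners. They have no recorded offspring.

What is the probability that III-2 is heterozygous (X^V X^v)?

II-3 is unaffected, so II-3 is X^V Y.
II-1 is unaffected so carries V and received v from I-1 (X^v Y), so II-1 is X^V X^v.
Their cross gives offspring ratios 1/2 X^V X^V : 1/2 X^V X^v. Conditioning on III-2 being unaffected, P(X^V X^v) = 1/2 / 1 = 1/2 before taking III-2's own offspring into account.
III-3 is affected, so III-3 is X^v Y.
Now use III-2's offspring. Probability of each recorded status — unaffected daughter IV-1: 1/2 if III-2 is X^V X^v, 1 if X^V X^V; unaffected son IV-2: 1/2 if III-2 is X^V X^v, 1 if X^V X^V.
Bayes: P(X^V X^v) = 1/2·1/4 / (1/2·1/4 + 1/2·1) = 1/5.

1/5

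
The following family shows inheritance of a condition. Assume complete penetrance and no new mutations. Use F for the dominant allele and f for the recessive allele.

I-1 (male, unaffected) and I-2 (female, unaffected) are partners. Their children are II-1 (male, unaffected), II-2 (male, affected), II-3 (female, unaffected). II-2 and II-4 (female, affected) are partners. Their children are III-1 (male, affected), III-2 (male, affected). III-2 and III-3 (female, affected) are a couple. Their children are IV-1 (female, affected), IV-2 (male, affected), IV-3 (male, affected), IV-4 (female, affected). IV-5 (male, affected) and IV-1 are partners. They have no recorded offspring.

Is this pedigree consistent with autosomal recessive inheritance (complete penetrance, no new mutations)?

Yes

A consistent assignment under autosomal recessive exists: I-1 Ff, I-2 Ff, II-1 FF, II-2 ff, II-3 FF, II-4 ff, III-1 ff, III-2 ff, III-3 ff, IV-1 ff, IV-2 ff, IV-3 ff, IV-4 ff, IV-5 ff.
In this assignment every recorded phenotype matches its genotype and every non-founder's genotype is obtainable from its parents' genotypes, so the pedigree is consistent.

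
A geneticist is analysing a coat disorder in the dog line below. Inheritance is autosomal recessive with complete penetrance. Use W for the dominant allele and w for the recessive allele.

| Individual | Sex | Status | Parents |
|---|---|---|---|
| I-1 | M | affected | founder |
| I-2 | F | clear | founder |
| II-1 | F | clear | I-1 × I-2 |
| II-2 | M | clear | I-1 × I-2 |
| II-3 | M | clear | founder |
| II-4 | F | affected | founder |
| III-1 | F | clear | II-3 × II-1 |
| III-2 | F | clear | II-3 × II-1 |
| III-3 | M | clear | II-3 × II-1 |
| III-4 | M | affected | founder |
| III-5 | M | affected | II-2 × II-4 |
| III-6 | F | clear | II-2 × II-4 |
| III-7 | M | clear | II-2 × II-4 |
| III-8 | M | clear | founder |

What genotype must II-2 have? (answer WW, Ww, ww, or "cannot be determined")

From phenotype alone, II-2 is WW or Ww.
II-2 is clear so carries W and received w from I-1 (ww), so II-2 is Ww.

Ww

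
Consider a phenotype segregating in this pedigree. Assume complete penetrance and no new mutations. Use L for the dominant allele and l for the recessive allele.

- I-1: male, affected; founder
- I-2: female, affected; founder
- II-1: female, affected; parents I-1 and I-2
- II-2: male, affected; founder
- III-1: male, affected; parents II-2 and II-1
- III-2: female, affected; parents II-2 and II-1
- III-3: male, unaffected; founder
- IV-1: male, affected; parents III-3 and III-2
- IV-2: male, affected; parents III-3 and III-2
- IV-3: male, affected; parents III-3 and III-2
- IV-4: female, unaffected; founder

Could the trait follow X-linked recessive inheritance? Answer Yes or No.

A consistent assignment under X-linked recessive exists: I-1 X^l Y, I-2 X^l X^l, II-1 X^l X^l, II-2 X^l Y, III-1 X^l Y, III-2 X^l X^l, III-3 X^L Y, IV-1 X^l Y, IV-2 X^l Y, IV-3 X^l Y, IV-4 X^L X^L.
In this assignment every recorded phenotype matches its genotype and every non-founder's genotype is obtainable from its parents' genotypes, so the pedigree is consistent.

Yes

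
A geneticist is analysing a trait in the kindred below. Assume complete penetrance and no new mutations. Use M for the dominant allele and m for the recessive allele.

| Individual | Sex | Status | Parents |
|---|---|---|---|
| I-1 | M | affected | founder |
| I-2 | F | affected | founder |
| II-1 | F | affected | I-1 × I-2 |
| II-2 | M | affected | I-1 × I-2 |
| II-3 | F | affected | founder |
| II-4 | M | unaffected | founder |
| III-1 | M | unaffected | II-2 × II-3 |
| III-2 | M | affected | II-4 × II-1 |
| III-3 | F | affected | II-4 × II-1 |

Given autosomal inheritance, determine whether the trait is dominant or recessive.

dominant

II-2 and II-3 are both affected yet have an unaffected child III-1. Under a recessive model two affected parents are homozygous and every child would be affected, so the trait cannot be recessive.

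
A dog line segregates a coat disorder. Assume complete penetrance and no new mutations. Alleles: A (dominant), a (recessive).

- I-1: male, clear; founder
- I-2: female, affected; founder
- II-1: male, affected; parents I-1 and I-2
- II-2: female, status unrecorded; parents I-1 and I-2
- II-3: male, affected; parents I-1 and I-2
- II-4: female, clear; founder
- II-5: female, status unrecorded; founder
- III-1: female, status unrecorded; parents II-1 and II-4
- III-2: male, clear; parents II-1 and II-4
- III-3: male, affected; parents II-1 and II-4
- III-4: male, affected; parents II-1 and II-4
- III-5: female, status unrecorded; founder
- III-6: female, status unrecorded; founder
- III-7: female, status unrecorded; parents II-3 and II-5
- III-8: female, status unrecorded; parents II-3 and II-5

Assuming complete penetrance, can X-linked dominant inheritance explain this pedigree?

No

Under X-linked dominant, III-3 (affected, male) cannot arise from II-1 (affected) × II-4 (clear).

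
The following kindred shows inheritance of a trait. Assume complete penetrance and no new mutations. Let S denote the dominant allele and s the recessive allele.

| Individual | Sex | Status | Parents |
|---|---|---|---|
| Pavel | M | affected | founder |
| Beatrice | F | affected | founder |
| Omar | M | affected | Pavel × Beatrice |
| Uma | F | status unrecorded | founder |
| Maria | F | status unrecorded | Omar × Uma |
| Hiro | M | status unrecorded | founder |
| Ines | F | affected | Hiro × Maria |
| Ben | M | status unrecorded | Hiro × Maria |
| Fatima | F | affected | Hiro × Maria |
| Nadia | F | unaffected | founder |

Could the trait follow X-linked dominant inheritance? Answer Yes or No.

Yes

A consistent assignment under X-linked dominant exists: Pavel X^S Y, Beatrice X^S X^S, Omar X^S Y, Uma X^S X^S, Maria X^S X^S, Hiro X^S Y, Ines X^S X^S, Ben X^S Y, Fatima X^S X^S, Nadia X^s X^s.
In this assignment every recorded phenotype matches its genotype and every non-founder's genotype is obtainable from its parents' genotypes, so the pedigree is consistent.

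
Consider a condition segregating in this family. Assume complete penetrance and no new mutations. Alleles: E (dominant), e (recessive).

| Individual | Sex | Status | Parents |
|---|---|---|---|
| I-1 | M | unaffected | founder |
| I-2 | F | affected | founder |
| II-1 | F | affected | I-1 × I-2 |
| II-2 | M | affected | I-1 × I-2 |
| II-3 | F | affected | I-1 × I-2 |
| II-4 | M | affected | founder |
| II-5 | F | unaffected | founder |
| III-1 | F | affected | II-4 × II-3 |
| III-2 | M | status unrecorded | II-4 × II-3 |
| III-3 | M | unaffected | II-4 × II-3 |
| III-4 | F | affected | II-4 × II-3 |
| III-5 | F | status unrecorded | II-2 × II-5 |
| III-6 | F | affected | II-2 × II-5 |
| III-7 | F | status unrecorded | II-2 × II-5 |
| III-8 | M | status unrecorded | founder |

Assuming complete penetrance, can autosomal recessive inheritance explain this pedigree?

No

Under autosomal recessive, III-3 (unaffected, male) cannot arise from II-4 (affected) × II-3 (affected).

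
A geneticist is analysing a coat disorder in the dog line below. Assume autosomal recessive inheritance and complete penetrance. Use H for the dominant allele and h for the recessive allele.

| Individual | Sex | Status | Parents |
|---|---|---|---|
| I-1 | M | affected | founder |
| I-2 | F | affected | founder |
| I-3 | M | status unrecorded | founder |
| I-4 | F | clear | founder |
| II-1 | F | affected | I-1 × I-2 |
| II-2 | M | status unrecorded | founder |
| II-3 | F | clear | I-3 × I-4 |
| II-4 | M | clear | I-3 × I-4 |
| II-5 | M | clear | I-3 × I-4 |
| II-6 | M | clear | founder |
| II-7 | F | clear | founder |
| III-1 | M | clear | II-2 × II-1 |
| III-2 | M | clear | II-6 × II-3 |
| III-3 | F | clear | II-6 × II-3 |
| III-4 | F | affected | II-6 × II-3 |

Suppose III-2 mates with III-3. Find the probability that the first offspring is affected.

1/9

II-6 is clear so carries H and passed h to III-4 (hh), so II-6 is Hh.
II-3 is clear so carries H and passed h to III-4 (hh), so II-3 is Hh.
III-2 is a clear offspring of II-6 (Hh) × II-3 (Hh), whose cross gives 1/4 HH : 1/2 Hh : 1/4 hh; conditioning on being clear, III-2 is HH with probability 1/3, Hh with probability 2/3.
III-3 is a clear offspring of II-6 (Hh) × II-3 (Hh), whose cross gives 1/4 HH : 1/2 Hh : 1/4 hh; conditioning on being clear, III-3 is HH with probability 1/3, Hh with probability 2/3.
Summing over parental genotype combinations, P(offspring is affected) = 4/9·1/4 = 1/9.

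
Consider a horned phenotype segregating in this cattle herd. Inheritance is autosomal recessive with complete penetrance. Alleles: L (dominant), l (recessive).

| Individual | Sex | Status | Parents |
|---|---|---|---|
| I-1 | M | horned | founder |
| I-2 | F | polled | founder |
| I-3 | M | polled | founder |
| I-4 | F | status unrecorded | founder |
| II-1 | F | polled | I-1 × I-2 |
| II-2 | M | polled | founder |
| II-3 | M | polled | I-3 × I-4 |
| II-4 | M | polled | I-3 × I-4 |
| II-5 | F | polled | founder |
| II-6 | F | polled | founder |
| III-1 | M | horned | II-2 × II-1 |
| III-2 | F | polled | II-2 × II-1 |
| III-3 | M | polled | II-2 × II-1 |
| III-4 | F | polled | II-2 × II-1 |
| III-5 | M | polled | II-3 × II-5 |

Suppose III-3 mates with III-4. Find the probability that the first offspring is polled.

8/9

II-2 is polled so carries L and passed l to III-1 (ll), so II-2 is Ll.
II-1 is polled so carries L and received l from I-1 (ll), so II-1 is Ll.
III-3 is a polled offspring of II-2 (Ll) × II-1 (Ll), whose cross gives 1/4 LL : 1/2 Ll : 1/4 ll; conditioning on being polled, III-3 is LL with probability 1/3, Ll with probability 2/3.
III-4 is a polled offspring of II-2 (Ll) × II-1 (Ll), whose cross gives 1/4 LL : 1/2 Ll : 1/4 ll; conditioning on being polled, III-4 is LL with probability 1/3, Ll with probability 2/3.
Summing over parental genotype combinations, P(offspring is polled) = 1/9·1 + 2/9·1 + 2/9·1 + 4/9·3/4 = 8/9.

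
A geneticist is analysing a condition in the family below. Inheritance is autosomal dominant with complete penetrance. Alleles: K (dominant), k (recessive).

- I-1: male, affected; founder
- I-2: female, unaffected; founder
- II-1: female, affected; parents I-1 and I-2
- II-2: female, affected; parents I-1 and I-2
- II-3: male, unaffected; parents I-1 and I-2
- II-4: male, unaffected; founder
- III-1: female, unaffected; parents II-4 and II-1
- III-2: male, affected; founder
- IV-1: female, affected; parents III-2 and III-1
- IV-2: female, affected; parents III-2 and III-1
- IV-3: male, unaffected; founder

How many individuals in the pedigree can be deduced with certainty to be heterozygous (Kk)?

5

Obligate heterozygotes: I-1 is affected so carries K and passed k to II-3 (kk), so I-1 is Kk; II-1 is affected so carries K and received k from I-2 (kk), so II-1 is Kk; II-2 is affected so carries K and received k from I-2 (kk), so II-2 is Kk; IV-1 is affected so carries K and received k from III-1 (kk), so IV-1 is Kk; IV-2 is affected so carries K and received k from III-1 (kk), so IV-2 is Kk.
Every other individual is either homozygous by phenotype or has at least one consistent homozygous assignment, so the count is 5.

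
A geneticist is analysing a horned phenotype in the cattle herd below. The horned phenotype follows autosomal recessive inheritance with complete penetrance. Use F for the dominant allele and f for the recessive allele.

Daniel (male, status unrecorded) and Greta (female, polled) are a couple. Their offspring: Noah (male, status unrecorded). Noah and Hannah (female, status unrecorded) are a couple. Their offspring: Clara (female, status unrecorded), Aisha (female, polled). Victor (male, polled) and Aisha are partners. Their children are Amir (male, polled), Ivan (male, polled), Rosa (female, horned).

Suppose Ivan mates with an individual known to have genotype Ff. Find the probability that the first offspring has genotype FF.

1/3

Victor is polled so carries F and passed f to Rosa (ff), so Victor is Ff.
Aisha is polled so carries F and passed f to Rosa (ff), so Aisha is Ff.
Ivan is a polled offspring of Victor (Ff) × Aisha (Ff), whose cross gives 1/4 FF : 1/2 Ff : 1/4 ff; conditioning on being polled, Ivan is FF with probability 1/3, Ff with probability 2/3.
Summing over parental genotype combinations, P(offspring has genotype FF) = 1/3·1/2 + 2/3·1/4 = 1/3.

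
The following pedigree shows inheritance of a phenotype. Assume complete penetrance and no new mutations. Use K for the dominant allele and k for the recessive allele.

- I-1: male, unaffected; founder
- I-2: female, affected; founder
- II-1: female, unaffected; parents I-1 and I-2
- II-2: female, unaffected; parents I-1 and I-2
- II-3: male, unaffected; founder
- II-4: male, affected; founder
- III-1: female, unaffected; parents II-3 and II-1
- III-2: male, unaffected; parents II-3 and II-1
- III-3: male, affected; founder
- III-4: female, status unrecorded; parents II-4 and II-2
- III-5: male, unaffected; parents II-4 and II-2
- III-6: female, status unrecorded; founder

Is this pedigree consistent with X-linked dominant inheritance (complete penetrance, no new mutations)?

Yes

A consistent assignment under X-linked dominant exists: I-1 X^k Y, I-2 X^K X^k, II-1 X^k X^k, II-2 X^k X^k, II-3 X^k Y, II-4 X^K Y, III-1 X^k X^k, III-2 X^k Y, III-3 X^K Y, III-4 X^K X^k, III-5 X^k Y, III-6 X^K X^K.
In this assignment every recorded phenotype matches its genotype and every non-founder's genotype is obtainable from its parents' genotypes, so the pedigree is consistent.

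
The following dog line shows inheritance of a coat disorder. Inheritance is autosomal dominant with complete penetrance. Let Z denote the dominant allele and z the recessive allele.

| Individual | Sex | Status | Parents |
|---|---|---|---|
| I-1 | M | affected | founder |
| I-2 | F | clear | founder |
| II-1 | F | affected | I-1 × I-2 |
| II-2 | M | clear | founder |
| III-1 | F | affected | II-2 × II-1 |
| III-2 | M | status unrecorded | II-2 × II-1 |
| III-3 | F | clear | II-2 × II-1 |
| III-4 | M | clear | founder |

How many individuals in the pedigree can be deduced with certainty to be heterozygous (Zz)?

2

Obligate heterozygotes: II-1 is affected so carries Z and received z from I-2 (zz), so II-1 is Zz; III-1 is affected so carries Z and received z from II-2 (zz), so III-1 is Zz.
Every other individual is either homozygous by phenotype or has at least one consistent homozygous assignment, so the count is 2.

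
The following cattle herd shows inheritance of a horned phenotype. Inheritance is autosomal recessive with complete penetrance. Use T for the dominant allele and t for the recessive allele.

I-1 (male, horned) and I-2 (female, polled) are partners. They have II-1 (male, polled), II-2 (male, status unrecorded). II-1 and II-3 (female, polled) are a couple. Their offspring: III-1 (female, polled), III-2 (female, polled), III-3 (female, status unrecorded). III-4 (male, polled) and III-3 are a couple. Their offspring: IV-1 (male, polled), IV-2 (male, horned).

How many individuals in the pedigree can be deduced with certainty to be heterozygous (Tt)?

Obligate heterozygotes: II-1 is polled so carries T and received t from I-1 (tt), so II-1 is Tt; III-4 is polled so carries T and passed t to IV-2 (tt), so III-4 is Tt.
Every other individual is either homozygous by phenotype or has at least one consistent homozygous assignment, so the count is 2.

2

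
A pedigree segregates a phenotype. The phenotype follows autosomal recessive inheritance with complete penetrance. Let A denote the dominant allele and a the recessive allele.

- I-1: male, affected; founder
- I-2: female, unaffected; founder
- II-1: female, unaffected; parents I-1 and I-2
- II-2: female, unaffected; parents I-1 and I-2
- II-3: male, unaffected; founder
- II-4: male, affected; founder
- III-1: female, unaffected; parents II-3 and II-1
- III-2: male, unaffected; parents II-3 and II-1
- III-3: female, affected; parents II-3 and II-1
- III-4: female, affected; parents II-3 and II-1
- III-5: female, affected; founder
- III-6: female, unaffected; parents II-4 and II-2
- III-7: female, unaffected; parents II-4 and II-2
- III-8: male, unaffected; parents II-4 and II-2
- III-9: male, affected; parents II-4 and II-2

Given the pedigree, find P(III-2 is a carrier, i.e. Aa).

II-3 is unaffected so carries A and passed a to III-3 (aa), so II-3 is Aa.
II-1 is unaffected so carries A and received a from I-1 (aa), so II-1 is Aa.
Their cross gives offspring ratios 1/4 AA : 1/2 Aa : 1/4 aa. Conditioning on III-2 being unaffected, P(Aa) = 1/2 / 3/4 = 2/3.

2/3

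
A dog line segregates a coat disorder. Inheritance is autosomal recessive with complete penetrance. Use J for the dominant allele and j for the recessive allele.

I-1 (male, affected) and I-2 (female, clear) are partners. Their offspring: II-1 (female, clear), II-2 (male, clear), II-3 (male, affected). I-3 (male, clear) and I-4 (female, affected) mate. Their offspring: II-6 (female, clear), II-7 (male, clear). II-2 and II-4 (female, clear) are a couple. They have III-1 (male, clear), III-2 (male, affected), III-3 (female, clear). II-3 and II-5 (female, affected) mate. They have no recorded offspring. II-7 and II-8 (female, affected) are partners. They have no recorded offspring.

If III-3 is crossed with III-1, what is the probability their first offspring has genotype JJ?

4/9

II-2 is clear so carries J and received j from I-1 (jj), so II-2 is Jj.
II-4 is clear so carries J and passed j to III-2 (jj), so II-4 is Jj.
III-3 is a clear offspring of II-2 (Jj) × II-4 (Jj), whose cross gives 1/4 JJ : 1/2 Jj : 1/4 jj; conditioning on being clear, III-3 is JJ with probability 1/3, Jj with probability 2/3.
III-1 is a clear offspring of II-2 (Jj) × II-4 (Jj), whose cross gives 1/4 JJ : 1/2 Jj : 1/4 jj; conditioning on being clear, III-1 is JJ with probability 1/3, Jj with probability 2/3.
Summing over parental genotype combinations, P(offspring has genotype JJ) = 1/9·1 + 2/9·1/2 + 2/9·1/2 + 4/9·1/4 = 4/9.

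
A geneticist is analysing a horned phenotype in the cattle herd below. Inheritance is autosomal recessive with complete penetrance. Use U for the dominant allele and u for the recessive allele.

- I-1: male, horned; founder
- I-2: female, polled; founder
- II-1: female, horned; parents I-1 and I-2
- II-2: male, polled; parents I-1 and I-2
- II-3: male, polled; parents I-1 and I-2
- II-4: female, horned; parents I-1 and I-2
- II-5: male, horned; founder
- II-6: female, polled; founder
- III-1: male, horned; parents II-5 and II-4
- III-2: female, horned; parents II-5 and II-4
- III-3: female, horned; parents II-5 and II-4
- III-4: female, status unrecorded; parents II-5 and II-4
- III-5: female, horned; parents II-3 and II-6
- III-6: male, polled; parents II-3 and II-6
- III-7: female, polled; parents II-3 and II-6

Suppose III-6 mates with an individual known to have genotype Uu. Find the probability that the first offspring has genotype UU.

1/3

II-3 is polled so carries U and received u from I-1 (uu), so II-3 is Uu.
II-6 is polled so carries U and passed u to III-5 (uu), so II-6 is Uu.
III-6 is a polled offspring of II-3 (Uu) × II-6 (Uu), whose cross gives 1/4 UU : 1/2 Uu : 1/4 uu; conditioning on being polled, III-6 is UU with probability 1/3, Uu with probability 2/3.
Summing over parental genotype combinations, P(offspring has genotype UU) = 1/3·1/2 + 2/3·1/4 = 1/3.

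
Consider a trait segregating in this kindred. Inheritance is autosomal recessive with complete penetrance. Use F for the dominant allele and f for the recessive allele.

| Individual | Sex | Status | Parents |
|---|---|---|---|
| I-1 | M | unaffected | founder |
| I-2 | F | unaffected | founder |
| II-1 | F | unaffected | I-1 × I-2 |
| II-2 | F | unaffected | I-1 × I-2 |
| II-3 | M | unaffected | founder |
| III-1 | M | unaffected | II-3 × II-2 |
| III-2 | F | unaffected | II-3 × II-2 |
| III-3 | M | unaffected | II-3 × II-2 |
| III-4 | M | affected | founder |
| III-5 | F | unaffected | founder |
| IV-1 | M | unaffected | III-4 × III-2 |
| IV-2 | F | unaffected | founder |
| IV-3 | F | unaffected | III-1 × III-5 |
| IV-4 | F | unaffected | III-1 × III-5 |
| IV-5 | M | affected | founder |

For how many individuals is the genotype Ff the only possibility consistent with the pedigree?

1

Obligate heterozygotes: IV-1 is unaffected so carries F and received f from III-4 (ff), so IV-1 is Ff.
Every other individual is either homozygous by phenotype or has at least one consistent homozygous assignment, so the count is 1.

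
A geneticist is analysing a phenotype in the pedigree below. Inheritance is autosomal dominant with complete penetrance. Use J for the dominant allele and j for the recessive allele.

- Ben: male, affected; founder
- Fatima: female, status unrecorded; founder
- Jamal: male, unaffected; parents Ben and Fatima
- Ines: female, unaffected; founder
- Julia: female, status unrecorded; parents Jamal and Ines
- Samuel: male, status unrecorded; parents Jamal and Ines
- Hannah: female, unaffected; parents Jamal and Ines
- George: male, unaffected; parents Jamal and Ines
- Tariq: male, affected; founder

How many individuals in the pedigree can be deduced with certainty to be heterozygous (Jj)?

1

Obligate heterozygotes: Ben is affected so carries J and passed j to Jamal (jj), so Ben is Jj.
Every other individual is either homozygous by phenotype or has at least one consistent homozygous assignment, so the count is 1.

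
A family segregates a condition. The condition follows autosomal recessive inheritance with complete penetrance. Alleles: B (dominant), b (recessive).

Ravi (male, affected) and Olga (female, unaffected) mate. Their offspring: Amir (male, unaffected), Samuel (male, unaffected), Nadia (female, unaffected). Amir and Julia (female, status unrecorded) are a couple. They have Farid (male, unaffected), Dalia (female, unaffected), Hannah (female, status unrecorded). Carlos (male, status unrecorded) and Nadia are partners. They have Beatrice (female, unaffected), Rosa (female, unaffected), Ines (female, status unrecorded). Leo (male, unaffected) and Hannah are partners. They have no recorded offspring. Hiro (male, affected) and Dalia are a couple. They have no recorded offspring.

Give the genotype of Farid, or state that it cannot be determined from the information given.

Farid's phenotype allows BB or Bb, and no parent or child forces a single allele at both positions; consistent genotype assignments exist with Farid as BB or Bb.

cannot be determined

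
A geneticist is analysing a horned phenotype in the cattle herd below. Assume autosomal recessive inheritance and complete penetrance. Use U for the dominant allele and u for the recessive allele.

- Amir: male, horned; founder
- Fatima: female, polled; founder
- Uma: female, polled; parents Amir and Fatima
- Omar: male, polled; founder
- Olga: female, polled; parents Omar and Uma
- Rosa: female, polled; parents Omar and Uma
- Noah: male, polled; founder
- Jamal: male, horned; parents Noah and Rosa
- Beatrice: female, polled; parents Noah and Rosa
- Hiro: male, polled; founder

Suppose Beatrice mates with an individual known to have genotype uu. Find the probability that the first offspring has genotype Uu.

Noah is polled so carries U and passed u to Jamal (uu), so Noah is Uu.
Rosa is polled so carries U and passed u to Jamal (uu), so Rosa is Uu.
Beatrice is a polled offspring of Noah (Uu) × Rosa (Uu), whose cross gives 1/4 UU : 1/2 Uu : 1/4 uu; conditioning on being polled, Beatrice is UU with probability 1/3, Uu with probability 2/3.
Summing over parental genotype combinations, P(offspring has genotype Uu) = 1/3·1 + 2/3·1/2 = 2/3.

2/3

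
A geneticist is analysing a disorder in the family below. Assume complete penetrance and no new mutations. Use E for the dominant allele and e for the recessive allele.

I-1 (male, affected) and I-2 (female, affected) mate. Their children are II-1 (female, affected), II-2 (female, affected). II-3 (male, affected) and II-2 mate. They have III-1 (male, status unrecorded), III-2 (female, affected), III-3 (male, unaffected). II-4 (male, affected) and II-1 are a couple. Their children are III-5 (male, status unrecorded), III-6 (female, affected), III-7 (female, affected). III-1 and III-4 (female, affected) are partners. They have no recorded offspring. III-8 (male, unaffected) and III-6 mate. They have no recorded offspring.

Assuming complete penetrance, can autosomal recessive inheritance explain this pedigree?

No

Under autosomal recessive, III-3 (unaffected, male) cannot arise from II-3 (affected) × II-2 (affected).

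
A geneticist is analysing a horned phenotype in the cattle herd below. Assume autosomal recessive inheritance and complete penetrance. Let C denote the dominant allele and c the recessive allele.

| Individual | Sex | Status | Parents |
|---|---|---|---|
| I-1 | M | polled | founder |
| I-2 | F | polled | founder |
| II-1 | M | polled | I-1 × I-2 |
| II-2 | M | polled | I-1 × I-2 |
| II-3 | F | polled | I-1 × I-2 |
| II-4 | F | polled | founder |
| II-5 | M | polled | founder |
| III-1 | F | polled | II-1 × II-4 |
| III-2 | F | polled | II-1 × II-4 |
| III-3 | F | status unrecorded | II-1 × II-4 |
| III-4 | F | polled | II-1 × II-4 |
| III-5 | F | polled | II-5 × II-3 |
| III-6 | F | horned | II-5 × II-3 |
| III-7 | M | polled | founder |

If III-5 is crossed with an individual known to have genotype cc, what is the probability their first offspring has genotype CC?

II-5 is polled so carries C and passed c to III-6 (cc), so II-5 is Cc.
II-3 is polled so carries C and passed c to III-6 (cc), so II-3 is Cc.
III-5 is a polled offspring of II-5 (Cc) × II-3 (Cc), whose cross gives 1/4 CC : 1/2 Cc : 1/4 cc; conditioning on being polled, III-5 is CC with probability 1/3, Cc with probability 2/3.
Summing over parental genotype combinations, P(offspring has genotype CC) = 0 = 0.

0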